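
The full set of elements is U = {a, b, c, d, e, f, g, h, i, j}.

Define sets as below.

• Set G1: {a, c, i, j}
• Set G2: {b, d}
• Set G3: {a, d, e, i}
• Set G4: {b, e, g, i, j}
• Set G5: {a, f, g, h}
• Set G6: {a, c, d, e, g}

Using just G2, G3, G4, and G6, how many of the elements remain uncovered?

Union of G2, G3, G4, G6 = {a, b, c, d, e, g, i, j}.
Not covered: f, h — 2 elements.

2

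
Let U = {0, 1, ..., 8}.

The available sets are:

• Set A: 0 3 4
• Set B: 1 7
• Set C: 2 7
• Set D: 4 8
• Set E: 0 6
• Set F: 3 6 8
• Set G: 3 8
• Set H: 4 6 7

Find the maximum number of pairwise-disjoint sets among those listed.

C, D, E are pairwise disjoint (C={2,7}; D={4,8}; E={0,6}).
Every remaining set overlaps one of these, and no 4 of the listed sets are pairwise disjoint, so 3 is the maximum.

3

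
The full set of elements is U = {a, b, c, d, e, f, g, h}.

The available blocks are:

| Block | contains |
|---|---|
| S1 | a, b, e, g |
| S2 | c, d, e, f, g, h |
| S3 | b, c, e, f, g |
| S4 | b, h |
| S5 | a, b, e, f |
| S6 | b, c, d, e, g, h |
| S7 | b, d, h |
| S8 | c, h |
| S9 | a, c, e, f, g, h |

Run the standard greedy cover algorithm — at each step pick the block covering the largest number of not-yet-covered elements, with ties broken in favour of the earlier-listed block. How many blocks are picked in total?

Greedy: pick S2 (covers 6 new) → pick S1 (covers 2 new). Total picks: 2.

2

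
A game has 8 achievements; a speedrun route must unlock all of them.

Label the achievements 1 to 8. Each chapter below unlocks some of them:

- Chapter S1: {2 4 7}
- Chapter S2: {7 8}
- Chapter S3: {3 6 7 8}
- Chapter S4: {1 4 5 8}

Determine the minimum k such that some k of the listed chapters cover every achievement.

S1 and S3 and S4 together: S1 ∪ S3 ∪ S4 = {1, 2, 3, 4, 5, 6, 7, 8} — every achievement is covered.
Only S4 contains 1, so S4 is forced; the remaining 4 achievements need at least 2 more chapters (each remaining chapter adds at most 3) — so at least 3 chapters are needed, and 3 is optimal.

3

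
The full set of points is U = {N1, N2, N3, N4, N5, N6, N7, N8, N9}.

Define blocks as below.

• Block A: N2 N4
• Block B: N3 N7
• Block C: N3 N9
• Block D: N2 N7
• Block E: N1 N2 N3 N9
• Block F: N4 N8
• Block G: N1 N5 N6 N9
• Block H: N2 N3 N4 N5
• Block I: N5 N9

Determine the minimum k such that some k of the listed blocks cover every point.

4

Take {B, E, F, G}. Their union is {N1, N2, N3, N4, N5, N6, N7, N8, N9}, which is all 9 points.
No 3 of the 9 blocks cover everything (all 84 combinations miss at least one point), so 4 is optimal.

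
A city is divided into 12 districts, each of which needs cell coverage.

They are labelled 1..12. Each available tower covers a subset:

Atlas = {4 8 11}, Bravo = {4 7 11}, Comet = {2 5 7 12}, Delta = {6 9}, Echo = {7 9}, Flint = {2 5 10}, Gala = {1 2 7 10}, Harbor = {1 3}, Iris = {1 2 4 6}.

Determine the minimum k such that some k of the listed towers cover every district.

Atlas and Comet and Delta and Gala and Harbor together: Atlas ∪ Comet ∪ Delta ∪ Gala ∪ Harbor = {1, 2, 3, 4, 5, 6, 7, 8, 9, 10, 11, 12} — every district is covered.
No 4 of the 9 towers cover everything (all 126 combinations miss at least one district), so 5 is optimal.

5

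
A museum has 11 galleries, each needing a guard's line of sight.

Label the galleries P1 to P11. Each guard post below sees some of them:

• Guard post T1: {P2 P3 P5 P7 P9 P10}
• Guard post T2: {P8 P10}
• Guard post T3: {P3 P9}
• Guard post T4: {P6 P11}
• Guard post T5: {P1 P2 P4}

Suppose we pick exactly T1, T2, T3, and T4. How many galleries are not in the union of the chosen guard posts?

2

Union of T1, T2, T3, T4 = {P2, P3, P5, P6, P7, P8, P9, P10, P11}.
Not covered: P1, P4 — 2 galleries.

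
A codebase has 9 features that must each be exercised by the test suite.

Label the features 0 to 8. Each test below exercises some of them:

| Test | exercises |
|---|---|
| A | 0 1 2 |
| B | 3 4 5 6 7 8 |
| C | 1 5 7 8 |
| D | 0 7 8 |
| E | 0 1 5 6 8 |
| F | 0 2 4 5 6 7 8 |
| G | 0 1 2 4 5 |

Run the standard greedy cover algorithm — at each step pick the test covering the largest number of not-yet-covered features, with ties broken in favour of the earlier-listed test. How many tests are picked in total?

Greedy: pick F (covers 7 new) → pick A (covers 1 new) → pick B (covers 1 new). Total picks: 3.
(The true minimum cover uses only 2 tests, so greedy is not optimal here.)

3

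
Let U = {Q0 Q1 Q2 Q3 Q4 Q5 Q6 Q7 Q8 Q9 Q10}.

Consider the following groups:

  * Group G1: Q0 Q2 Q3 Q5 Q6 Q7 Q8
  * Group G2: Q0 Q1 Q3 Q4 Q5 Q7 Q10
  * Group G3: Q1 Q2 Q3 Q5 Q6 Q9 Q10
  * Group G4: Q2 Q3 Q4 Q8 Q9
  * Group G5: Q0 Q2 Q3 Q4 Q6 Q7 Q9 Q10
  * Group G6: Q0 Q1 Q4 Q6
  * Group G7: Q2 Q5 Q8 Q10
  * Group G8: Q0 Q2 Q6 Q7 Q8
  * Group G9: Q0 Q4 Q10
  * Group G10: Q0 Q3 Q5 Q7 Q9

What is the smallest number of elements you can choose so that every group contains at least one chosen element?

The 2 elements {Q0, Q2} hit every group.
The groups G6, G7 are pairwise disjoint, so any hitting set needs a separate element for each — at least 2. Hence 2 is optimal.

2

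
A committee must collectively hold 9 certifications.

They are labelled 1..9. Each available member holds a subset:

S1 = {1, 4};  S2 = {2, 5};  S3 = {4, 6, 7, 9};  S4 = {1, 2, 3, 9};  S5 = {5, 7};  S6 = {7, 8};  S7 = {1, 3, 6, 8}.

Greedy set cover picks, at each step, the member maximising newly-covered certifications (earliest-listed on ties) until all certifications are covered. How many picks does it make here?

4

Greedy: pick S3 (covers 4 new) → pick S4 (covers 3 new) → pick S2 (covers 1 new) → pick S6 (covers 1 new). Total picks: 4.
(The true minimum cover uses only 3 members, so greedy is not optimal here.)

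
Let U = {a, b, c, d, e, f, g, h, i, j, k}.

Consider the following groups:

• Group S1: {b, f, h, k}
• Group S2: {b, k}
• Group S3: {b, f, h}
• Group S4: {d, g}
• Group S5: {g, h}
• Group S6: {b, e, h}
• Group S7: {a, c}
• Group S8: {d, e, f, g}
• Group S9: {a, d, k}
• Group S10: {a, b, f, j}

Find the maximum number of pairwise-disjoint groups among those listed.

S2, S7, S8 are pairwise disjoint (S2={b,k}; S7={a,c}; S8={d,e,f,g}).
Every remaining group overlaps one of these, and no 4 of the listed groups are pairwise disjoint, so 3 is the maximum.

3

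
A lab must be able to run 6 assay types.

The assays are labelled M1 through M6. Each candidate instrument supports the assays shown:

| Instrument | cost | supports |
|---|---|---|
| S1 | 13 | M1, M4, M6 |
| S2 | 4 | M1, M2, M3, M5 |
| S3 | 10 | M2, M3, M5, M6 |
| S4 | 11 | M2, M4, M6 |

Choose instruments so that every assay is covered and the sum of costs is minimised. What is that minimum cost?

S2, S4 together cover every assay (S2 ∪ S4 = {M1, M2, M3, M4, M5, M6}); total cost 4 + 11 = 15.
No covering selection has total cost below 15.

15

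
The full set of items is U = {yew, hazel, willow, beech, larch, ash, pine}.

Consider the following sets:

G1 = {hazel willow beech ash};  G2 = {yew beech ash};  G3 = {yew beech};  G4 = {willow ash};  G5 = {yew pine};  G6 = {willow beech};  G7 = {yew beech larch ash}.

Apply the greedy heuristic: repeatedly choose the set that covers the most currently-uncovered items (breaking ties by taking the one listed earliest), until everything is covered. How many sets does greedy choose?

Greedy: pick G1 (covers 4 new) → pick G5 (covers 2 new) → pick G7 (covers 1 new). Total picks: 3.

3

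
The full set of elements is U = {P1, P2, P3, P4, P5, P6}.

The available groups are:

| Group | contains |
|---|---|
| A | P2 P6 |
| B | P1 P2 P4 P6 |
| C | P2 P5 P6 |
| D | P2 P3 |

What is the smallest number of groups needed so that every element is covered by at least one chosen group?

3

B, C, and D cover everything between them: the union {P1, P2, P3, P4, P5, P6} is all of U.
Only B contains P1, so B is forced; the remaining 2 elements need at least 2 more groups (each remaining group adds at most 1) — so at least 3 groups are needed, and 3 is optimal.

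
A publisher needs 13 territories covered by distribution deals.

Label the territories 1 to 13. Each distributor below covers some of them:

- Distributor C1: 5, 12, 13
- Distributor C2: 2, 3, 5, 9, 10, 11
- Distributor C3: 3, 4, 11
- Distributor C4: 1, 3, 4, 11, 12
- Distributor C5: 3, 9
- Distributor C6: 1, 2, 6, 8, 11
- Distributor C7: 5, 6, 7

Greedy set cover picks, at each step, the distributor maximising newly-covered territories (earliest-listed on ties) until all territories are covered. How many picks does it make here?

Greedy: pick C2 (covers 6 new) → pick C4 (covers 3 new) → pick C6 (covers 2 new) → pick C1 (covers 1 new) → pick C7 (covers 1 new). Total picks: 5.

5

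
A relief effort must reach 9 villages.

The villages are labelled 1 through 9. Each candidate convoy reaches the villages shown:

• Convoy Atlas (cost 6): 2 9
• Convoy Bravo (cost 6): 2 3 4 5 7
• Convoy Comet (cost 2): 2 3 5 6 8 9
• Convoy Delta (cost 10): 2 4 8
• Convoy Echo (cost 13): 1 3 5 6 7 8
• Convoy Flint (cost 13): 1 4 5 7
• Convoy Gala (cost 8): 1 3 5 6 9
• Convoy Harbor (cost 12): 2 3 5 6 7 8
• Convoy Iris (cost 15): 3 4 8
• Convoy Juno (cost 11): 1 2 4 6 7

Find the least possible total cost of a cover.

Comet, Juno together cover every village (Comet ∪ Juno = {1, 2, 3, 4, 5, 6, 7, 8, 9}); total cost 2 + 11 = 13.
The greedy pick Comet, Bravo, Gala costs 16; no covering selection beats 13.

13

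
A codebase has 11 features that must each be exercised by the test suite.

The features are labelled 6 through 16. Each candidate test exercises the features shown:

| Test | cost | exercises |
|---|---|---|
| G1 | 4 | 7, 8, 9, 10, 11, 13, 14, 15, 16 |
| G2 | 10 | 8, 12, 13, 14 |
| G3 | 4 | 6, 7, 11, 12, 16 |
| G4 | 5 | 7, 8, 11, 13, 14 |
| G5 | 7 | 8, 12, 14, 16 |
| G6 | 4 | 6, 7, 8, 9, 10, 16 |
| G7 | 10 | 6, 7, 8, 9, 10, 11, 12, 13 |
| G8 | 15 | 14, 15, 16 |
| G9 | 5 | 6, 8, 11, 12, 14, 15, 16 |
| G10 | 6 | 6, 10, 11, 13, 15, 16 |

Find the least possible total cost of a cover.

G1, G3 together cover every feature (G1 ∪ G3 = {6, 7, 8, 9, 10, 11, 12, 13, 14, 15, 16}); total cost 4 + 4 = 8.
No covering selection has total cost below 8.

8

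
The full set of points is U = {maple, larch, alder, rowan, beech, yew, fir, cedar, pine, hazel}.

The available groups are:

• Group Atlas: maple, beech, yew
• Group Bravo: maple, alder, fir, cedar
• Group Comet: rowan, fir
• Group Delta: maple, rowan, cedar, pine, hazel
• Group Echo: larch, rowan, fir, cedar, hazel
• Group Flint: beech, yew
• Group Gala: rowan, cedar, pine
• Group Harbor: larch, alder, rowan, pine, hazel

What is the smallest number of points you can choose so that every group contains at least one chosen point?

Take H = {alder, rowan, beech}. Each listed group contains at least one of these, so H is a hitting set of size 3.
No choice of 2 points meets every group, so 3 is the minimum.

3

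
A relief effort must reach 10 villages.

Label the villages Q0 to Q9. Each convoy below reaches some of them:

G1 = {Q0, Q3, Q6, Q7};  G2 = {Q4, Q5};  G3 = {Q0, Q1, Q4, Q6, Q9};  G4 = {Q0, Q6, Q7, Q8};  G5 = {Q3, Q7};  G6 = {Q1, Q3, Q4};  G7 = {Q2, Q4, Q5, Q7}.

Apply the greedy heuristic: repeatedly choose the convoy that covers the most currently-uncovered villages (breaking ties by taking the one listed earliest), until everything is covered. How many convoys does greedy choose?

4

Greedy: pick G3 (covers 5 new) → pick G7 (covers 3 new) → pick G1 (covers 1 new) → pick G4 (covers 1 new). Total picks: 4.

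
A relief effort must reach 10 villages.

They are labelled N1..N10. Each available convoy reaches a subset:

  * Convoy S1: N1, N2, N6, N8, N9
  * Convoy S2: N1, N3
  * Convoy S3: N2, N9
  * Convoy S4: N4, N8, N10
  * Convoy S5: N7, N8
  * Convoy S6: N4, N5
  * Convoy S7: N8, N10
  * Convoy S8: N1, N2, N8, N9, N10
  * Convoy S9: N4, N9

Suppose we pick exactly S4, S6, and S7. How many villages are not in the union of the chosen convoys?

Union of S4, S6, S7 = {N4, N5, N8, N10}.
Not covered: N1, N2, N3, N6, N7, N9 — 6 villages.

6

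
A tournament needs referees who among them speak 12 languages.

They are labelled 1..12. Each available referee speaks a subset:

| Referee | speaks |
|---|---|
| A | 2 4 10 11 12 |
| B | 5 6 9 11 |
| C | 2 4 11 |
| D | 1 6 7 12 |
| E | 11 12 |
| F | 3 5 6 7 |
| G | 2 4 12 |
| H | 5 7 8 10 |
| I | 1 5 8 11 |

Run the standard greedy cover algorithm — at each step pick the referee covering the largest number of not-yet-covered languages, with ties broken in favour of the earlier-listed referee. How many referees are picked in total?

Greedy: pick A (covers 5 new) → pick F (covers 4 new) → pick I (covers 2 new) → pick B (covers 1 new). Total picks: 4.

4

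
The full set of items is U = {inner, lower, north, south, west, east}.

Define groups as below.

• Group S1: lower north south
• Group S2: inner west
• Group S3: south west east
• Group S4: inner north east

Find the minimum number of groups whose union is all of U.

S1, S2, and S4 cover everything between them: the union {inner, lower, north, south, west, east} is all of U.
Only S1 contains lower, so S1 is forced; the remaining 3 items need at least 2 more groups (each remaining group adds at most 2) — so at least 3 groups are needed, and 3 is optimal.

3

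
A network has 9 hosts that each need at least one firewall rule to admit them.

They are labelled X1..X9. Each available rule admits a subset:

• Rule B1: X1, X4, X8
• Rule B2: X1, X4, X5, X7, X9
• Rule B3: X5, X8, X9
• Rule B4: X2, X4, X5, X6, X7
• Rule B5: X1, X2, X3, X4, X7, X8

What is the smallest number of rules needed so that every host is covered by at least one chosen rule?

B2 and B4 and B5 together: B2 ∪ B4 ∪ B5 = {X1, X2, X3, X4, X5, X6, X7, X8, X9} — every host is covered.
Only B5 contains X3, so B5 is forced; the remaining 3 hosts need at least 2 more rules (each remaining rule adds at most 2) — so at least 3 rules are needed, and 3 is optimal.

3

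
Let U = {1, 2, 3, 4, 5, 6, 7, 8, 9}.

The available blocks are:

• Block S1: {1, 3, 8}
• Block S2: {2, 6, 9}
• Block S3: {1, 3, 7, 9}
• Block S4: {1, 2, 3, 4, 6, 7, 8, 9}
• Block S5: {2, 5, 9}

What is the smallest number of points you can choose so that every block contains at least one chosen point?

H = {3, 9} meets every block (each contains at least one member of H), and |H| = 2.
The blocks S1, S5 are pairwise disjoint, so any hitting set needs a separate point for each — at least 2. Hence 2 is optimal.

2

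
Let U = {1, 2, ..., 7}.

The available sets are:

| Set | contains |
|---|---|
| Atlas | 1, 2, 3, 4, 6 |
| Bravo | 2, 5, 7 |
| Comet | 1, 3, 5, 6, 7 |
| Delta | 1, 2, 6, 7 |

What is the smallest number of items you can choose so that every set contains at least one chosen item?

2

The 2 items {1, 7} hit every set.
No single item lies in every set, so at least 2 are needed and 2 is optimal.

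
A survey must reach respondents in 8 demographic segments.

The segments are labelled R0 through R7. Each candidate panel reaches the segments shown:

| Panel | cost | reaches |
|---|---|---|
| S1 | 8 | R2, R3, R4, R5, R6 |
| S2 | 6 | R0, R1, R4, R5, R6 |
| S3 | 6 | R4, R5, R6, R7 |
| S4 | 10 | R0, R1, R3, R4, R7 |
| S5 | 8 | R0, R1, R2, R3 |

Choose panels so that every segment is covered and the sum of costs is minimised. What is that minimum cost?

S3, S5 together cover every segment (S3 ∪ S5 = {R0, R1, R2, R3, R4, R5, R6, R7}); total cost 6 + 8 = 14.
The greedy pick S2, S1, S3 costs 20; no covering selection beats 14.

14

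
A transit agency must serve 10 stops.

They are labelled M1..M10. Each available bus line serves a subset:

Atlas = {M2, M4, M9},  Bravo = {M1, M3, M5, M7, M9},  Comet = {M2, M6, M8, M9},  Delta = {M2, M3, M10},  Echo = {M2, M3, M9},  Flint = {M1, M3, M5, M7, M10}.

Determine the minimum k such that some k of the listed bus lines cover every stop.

3

Take {Atlas, Comet, Flint}. Their union is {M1, M2, M3, M4, M5, M6, M7, M8, M9, M10}, which is all 10 stops.
Only Atlas contains M4, so Atlas is forced; the remaining 7 stops need at least 2 more bus lines (each remaining bus line adds at most 5) — so at least 3 bus lines are needed, and 3 is optimal.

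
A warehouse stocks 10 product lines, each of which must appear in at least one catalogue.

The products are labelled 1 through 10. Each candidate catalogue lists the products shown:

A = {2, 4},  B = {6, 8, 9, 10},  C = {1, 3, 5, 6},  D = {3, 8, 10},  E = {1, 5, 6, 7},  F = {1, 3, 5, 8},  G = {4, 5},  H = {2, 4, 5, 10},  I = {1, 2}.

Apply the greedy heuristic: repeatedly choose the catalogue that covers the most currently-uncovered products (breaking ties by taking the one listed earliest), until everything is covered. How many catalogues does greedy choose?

4

Greedy: pick B (covers 4 new) → pick C (covers 3 new) → pick A (covers 2 new) → pick E (covers 1 new). Total picks: 4.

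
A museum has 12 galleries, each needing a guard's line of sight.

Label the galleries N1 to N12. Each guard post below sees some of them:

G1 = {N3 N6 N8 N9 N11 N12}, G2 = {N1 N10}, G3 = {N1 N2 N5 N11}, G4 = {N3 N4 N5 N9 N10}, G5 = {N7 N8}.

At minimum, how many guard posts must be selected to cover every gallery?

4

Take {G1, G3, G4, G5}. Their union is {N1, N2, N3, N4, N5, N6, N7, N8, N9, N10, N11, N12}, which is all 12 galleries.
No 3 of the 5 guard posts cover everything (all 10 combinations miss at least one gallery), so 4 is optimal.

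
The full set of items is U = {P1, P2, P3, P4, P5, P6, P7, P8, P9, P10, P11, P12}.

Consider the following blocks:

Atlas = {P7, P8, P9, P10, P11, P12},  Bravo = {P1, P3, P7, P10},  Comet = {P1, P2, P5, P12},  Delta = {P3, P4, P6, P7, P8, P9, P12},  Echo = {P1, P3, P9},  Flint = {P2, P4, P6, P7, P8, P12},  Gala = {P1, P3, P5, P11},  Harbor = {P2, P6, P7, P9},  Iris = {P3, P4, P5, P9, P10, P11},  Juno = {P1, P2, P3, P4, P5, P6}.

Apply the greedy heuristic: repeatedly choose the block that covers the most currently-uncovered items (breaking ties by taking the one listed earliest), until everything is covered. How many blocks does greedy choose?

Greedy: pick Delta (covers 7 new) → pick Comet (covers 3 new) → pick Atlas (covers 2 new). Total picks: 3.
(The true minimum cover uses only 2 blocks, so greedy is not optimal here.)

3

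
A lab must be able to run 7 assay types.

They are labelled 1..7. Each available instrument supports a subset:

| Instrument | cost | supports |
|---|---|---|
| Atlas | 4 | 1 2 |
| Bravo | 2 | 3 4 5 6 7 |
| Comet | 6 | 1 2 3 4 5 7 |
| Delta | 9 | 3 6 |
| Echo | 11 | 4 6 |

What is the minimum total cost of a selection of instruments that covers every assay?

Atlas, Bravo together cover every assay (Atlas ∪ Bravo = {1, 2, 3, 4, 5, 6, 7}); total cost 4 + 2 = 6.
No covering selection has total cost below 6.

6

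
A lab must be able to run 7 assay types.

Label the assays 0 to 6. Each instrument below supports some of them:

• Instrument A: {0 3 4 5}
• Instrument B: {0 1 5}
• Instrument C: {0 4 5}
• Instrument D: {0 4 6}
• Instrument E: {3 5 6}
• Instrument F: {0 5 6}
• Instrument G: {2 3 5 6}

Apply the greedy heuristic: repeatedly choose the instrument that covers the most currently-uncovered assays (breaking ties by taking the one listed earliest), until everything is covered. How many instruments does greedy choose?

Greedy: pick A (covers 4 new) → pick G (covers 2 new) → pick B (covers 1 new). Total picks: 3.

3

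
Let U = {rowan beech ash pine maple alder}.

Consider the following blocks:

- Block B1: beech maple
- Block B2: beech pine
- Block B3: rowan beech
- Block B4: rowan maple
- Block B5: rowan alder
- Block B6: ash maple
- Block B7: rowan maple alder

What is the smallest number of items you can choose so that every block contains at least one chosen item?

H = {rowan, beech, maple} meets every block (each contains at least one member of H), and |H| = 3.
The blocks B2, B5, B6 are pairwise disjoint, so any hitting set needs a separate item for each — at least 3. Hence 3 is optimal.

3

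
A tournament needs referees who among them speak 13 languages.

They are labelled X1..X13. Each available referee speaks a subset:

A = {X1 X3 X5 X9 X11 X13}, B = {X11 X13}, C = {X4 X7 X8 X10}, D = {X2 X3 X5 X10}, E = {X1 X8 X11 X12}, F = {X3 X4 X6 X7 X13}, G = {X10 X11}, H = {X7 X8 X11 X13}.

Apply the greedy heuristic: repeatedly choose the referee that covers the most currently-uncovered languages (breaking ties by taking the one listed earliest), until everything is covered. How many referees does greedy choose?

5

Greedy: pick A (covers 6 new) → pick C (covers 4 new) → pick D (covers 1 new) → pick E (covers 1 new) → pick F (covers 1 new). Total picks: 5.
(The true minimum cover uses only 4 referees, so greedy is not optimal here.)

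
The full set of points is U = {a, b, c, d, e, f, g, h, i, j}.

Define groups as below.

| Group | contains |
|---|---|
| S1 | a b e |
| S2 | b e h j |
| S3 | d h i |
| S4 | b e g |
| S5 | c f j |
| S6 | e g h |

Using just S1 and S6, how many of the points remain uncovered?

Union of S1, S6 = {a, b, e, g, h}.
Not covered: c, d, f, i, j — 5 points.

5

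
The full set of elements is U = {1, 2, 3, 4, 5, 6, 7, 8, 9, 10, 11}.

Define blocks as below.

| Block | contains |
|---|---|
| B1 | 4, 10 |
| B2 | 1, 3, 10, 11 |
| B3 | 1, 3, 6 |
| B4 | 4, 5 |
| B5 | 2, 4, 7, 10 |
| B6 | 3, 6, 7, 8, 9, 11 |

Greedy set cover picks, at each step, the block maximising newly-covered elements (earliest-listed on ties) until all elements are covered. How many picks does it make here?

Greedy: pick B6 (covers 6 new) → pick B5 (covers 3 new) → pick B2 (covers 1 new) → pick B4 (covers 1 new). Total picks: 4.

4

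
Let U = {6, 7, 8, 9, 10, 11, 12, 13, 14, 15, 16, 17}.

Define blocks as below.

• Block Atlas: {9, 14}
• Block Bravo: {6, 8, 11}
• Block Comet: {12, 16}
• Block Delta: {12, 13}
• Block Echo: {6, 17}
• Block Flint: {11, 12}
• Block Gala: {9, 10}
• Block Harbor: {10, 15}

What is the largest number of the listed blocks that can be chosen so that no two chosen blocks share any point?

Atlas, Delta, Echo, Harbor are pairwise disjoint (Atlas={9,14}; Delta={12,13}; Echo={6,17}; Harbor={10,15}).
Every remaining block overlaps one of these, and no 5 of the listed blocks are pairwise disjoint, so 4 is the maximum.

4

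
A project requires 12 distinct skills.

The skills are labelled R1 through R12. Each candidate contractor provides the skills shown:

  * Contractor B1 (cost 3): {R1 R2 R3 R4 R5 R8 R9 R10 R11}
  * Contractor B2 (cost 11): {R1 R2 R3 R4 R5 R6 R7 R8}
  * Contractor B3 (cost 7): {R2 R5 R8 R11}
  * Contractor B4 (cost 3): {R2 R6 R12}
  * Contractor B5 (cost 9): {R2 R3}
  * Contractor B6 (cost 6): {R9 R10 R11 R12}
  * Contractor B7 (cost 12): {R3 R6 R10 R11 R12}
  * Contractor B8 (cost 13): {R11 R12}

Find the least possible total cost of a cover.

17

B1, B2, B4 together cover every skill (B1 ∪ B2 ∪ B4 = {R1, R2, R3, R4, R5, R6, R7, R8, R9, R10, R11, R12}); total cost 3 + 11 + 3 = 17.
No covering selection has total cost below 17.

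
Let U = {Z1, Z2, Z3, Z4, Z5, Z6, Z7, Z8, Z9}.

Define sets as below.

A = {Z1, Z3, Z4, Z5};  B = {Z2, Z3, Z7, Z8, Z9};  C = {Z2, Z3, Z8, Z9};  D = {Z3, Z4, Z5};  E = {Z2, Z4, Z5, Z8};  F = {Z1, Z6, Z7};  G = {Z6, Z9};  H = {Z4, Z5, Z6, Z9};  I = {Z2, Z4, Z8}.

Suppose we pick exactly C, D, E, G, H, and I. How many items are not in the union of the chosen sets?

Union of C, D, E, G, H, I = {Z2, Z3, Z4, Z5, Z6, Z8, Z9}.
Not covered: Z1, Z7 — 2 items.

2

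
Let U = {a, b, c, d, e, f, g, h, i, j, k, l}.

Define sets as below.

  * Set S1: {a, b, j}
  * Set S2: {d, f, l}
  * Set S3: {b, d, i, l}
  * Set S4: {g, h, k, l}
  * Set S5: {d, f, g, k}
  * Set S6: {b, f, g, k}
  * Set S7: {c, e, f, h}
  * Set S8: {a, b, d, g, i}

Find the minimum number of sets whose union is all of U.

4

S1 and S3 and S4 and S7 together: S1 ∪ S3 ∪ S4 ∪ S7 = {a, b, c, d, e, f, g, h, i, j, k, l} — every point is covered.
Only S1 contains j, so S1 is forced; the remaining 9 points need at least 3 more sets (each remaining set adds at most 4) — so at least 4 sets are needed, and 4 is optimal.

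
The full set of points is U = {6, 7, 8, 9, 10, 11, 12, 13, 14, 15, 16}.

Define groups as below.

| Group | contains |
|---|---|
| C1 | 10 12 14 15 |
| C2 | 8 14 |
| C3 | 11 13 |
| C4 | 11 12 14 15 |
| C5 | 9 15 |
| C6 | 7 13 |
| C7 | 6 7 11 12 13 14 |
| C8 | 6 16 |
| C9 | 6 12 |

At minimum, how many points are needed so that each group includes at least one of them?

Take H = {6, 8, 13, 15}. Each listed group contains at least one of these, so H is a hitting set of size 4.
The groups C2, C3, C5, C9 are pairwise disjoint, so any hitting set needs a separate point for each — at least 4. Hence 4 is optimal.

4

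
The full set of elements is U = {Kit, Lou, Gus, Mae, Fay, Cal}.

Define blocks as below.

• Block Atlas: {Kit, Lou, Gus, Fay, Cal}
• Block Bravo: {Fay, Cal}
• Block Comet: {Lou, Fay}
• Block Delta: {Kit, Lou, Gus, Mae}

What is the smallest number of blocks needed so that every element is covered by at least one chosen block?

2

Bravo and Delta cover everything between them: the union {Kit, Lou, Gus, Mae, Fay, Cal} is all of U.
No single block has all 6 elements (the largest, Atlas, has 5), so 2 is optimal.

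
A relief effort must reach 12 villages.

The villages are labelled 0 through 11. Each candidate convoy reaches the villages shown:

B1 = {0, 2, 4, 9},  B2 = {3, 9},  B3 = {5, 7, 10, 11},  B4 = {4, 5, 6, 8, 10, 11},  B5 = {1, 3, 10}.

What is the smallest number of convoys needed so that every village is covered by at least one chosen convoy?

Take {B1, B3, B4, B5}. Their union is {0, 1, 2, 3, 4, 5, 6, 7, 8, 9, 10, 11}, which is all 12 villages.
No 3 of the 5 convoys cover everything (all 10 combinations miss at least one village), so 4 is optimal.

4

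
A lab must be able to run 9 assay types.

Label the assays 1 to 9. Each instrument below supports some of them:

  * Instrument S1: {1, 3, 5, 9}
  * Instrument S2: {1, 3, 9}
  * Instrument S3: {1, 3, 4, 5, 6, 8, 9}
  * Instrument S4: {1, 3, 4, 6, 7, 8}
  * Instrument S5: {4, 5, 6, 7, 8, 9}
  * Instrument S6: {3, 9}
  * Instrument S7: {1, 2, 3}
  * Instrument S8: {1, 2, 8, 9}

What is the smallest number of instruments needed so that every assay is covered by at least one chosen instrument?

2

S5 and S7 together: S5 ∪ S7 = {1, 2, 3, 4, 5, 6, 7, 8, 9} — every assay is covered.
No single instrument has all 9 assays (the largest, S3, has 7), so 2 is optimal.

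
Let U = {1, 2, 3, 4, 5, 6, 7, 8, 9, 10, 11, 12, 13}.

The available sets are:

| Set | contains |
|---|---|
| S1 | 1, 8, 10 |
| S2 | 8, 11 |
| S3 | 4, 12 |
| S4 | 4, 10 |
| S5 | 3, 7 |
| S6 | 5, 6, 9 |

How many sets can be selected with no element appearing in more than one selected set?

S1, S3, S5, S6 are pairwise disjoint (S1={1,8,10}; S3={4,12}; S5={3,7}; S6={5,6,9}).
Every remaining set overlaps one of these, and no 5 of the listed sets are pairwise disjoint, so 4 is the maximum.

4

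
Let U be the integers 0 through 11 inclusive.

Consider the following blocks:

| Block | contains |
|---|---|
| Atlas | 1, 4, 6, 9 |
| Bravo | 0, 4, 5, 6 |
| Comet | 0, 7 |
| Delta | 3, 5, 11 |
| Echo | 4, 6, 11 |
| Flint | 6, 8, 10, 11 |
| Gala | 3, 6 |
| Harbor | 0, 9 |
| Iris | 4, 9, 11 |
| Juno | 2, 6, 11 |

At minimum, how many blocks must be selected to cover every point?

5

Atlas and Comet and Delta and Flint and Juno together: Atlas ∪ Comet ∪ Delta ∪ Flint ∪ Juno = {0, 1, 2, 3, 4, 5, 6, 7, 8, 9, 10, 11} — every point is covered.
No 4 of the 10 blocks cover everything (all 210 combinations miss at least one point), so 5 is optimal.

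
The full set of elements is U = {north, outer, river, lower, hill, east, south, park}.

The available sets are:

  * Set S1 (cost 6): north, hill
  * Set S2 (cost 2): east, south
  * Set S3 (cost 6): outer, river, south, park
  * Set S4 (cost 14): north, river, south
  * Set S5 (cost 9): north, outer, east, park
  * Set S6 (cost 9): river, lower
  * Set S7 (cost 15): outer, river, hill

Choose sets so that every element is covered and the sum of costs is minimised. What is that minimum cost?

S1, S2, S3, S6 together cover every element (S1 ∪ S2 ∪ S3 ∪ S6 = {north, outer, river, lower, hill, east, south, park}); total cost 6 + 2 + 6 + 9 = 23.
No covering selection has total cost below 23.

23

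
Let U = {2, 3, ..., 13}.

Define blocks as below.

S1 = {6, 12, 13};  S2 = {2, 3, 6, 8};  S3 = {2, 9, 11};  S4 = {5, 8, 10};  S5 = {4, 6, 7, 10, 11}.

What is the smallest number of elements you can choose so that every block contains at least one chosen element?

Take H = {6, 8, 9}. Each listed block contains at least one of these, so H is a hitting set of size 3.
The blocks S1, S3, S4 are pairwise disjoint, so any hitting set needs a separate element for each — at least 3. Hence 3 is optimal.

3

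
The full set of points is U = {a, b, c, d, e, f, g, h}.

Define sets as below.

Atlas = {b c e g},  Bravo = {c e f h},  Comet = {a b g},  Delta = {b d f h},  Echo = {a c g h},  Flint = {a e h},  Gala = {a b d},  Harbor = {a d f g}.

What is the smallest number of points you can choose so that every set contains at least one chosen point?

3

T = {d, g, h} meets every set (each contains at least one member of T), and |T| = 3.
No choice of 2 points meets every set, so 3 is the minimum.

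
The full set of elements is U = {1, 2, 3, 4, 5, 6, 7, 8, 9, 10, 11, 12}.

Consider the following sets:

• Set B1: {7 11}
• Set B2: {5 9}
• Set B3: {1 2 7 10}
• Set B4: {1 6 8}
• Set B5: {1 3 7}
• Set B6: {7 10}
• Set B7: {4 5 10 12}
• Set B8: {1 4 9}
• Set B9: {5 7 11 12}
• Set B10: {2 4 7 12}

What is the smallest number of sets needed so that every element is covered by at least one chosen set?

B3, B4, B5, B8, and B9 cover everything between them: the union {1, 2, 3, 4, 5, 6, 7, 8, 9, 10, 11, 12} is all of U.
No 4 of the 10 sets cover everything (all 210 combinations miss at least one element), so 5 is optimal.

5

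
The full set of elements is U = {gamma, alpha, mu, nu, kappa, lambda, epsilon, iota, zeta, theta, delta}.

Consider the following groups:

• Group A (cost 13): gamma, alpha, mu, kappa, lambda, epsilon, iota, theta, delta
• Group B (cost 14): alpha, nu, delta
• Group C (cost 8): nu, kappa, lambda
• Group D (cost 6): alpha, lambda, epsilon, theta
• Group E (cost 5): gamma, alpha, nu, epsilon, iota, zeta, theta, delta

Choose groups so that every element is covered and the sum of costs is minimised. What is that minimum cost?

A, E together cover every element (A ∪ E = {gamma, alpha, mu, nu, kappa, lambda, epsilon, iota, zeta, theta, delta}); total cost 13 + 5 = 18.
The greedy pick E, C, A costs 26; no covering selection beats 18.

18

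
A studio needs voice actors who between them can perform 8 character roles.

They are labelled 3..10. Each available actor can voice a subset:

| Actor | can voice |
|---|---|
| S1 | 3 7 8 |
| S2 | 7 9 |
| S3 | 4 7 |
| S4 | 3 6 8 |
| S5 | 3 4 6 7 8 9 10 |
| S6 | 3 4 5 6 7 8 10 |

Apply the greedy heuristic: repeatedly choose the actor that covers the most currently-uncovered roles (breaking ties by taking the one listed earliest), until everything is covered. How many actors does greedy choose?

2

Greedy: pick S5 (covers 7 new) → pick S6 (covers 1 new). Total picks: 2.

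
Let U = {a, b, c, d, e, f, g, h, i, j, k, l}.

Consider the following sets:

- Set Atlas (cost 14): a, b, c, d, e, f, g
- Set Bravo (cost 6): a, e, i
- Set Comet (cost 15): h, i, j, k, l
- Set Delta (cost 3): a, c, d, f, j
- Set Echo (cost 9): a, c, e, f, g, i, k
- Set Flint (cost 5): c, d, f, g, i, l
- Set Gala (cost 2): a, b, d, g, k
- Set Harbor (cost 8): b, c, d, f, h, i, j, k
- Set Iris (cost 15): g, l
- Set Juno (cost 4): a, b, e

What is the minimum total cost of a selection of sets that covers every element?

Flint, Harbor, Juno together cover every element (Flint ∪ Harbor ∪ Juno = {a, b, c, d, e, f, g, h, i, j, k, l}); total cost 5 + 8 + 4 = 17.
The greedy pick Gala, Delta, Flint, Juno, Harbor costs 22; no covering selection beats 17.

17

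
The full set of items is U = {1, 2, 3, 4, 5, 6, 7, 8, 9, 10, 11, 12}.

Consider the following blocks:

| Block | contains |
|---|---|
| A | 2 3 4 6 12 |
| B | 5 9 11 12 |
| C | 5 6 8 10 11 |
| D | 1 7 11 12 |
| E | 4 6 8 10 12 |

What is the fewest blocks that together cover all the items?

Take {A, B, C, D}. Their union is {1, 2, 3, 4, 5, 6, 7, 8, 9, 10, 11, 12}, which is all 12 items.
No 3 of the 5 blocks cover everything (all 10 combinations miss at least one item), so 4 is optimal.

4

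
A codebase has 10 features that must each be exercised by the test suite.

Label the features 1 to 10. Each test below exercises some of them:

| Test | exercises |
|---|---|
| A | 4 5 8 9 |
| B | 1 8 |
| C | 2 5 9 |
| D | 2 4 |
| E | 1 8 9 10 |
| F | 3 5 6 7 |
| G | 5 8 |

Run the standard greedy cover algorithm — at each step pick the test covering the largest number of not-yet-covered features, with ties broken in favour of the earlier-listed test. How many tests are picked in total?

Greedy: pick A (covers 4 new) → pick F (covers 3 new) → pick E (covers 2 new) → pick C (covers 1 new). Total picks: 4.
(The true minimum cover uses only 3 tests, so greedy is not optimal here.)

4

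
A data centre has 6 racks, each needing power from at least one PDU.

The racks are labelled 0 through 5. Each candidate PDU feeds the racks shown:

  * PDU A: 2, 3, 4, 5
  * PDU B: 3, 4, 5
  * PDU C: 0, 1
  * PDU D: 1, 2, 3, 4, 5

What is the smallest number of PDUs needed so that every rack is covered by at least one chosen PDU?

C and D together: C ∪ D = {0, 1, 2, 3, 4, 5} — every rack is covered.
No single PDU has all 6 racks (the largest, D, has 5), so 2 is optimal.

2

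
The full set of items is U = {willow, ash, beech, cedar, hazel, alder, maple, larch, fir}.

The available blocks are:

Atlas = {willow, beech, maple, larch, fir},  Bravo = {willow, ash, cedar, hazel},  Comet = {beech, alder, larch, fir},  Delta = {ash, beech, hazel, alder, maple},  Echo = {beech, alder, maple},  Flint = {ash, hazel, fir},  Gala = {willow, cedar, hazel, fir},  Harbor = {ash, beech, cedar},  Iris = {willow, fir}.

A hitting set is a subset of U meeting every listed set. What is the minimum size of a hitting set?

3

Take H = {willow, ash, beech}. Each listed block contains at least one of these, so H is a hitting set of size 3.
No choice of 2 items meets every block, so 3 is the minimum.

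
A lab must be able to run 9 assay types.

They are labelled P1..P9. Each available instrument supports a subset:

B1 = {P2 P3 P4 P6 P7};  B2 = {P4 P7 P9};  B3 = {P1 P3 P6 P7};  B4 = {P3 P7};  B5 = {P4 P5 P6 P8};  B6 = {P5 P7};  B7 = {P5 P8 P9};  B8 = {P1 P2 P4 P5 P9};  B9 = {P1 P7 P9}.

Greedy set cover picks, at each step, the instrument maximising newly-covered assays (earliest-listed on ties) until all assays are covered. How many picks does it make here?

Greedy: pick B1 (covers 5 new) → pick B7 (covers 3 new) → pick B3 (covers 1 new). Total picks: 3.

3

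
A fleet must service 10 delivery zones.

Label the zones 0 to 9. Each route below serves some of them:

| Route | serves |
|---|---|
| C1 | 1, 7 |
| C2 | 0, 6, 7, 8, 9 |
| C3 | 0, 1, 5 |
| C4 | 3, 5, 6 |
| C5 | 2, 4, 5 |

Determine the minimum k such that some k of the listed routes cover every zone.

4

Take {C2, C3, C4, C5}. Their union is {0, 1, 2, 3, 4, 5, 6, 7, 8, 9}, which is all 10 zones.
No 3 of the 5 routes cover everything (all 10 combinations miss at least one zone), so 4 is optimal.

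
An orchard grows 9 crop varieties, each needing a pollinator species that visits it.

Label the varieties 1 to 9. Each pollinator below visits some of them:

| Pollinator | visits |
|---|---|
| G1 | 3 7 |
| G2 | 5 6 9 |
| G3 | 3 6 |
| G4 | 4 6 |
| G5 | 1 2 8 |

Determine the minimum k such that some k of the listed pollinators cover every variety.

Take {G1, G2, G4, G5}. Their union is {1, 2, 3, 4, 5, 6, 7, 8, 9}, which is all 9 varieties.
Only G4 contains 4, so G4 is forced; the remaining 7 varieties need at least 3 more pollinators (each remaining pollinator adds at most 3) — so at least 4 pollinators are needed, and 4 is optimal.

4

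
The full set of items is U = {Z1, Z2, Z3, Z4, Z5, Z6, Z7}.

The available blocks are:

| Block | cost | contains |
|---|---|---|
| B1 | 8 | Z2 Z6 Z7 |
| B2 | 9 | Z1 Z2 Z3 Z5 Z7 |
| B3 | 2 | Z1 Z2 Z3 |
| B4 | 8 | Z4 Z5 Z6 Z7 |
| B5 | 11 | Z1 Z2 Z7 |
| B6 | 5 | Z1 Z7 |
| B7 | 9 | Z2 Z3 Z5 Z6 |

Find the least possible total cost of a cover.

B3, B4 together cover every item (B3 ∪ B4 = {Z1, Z2, Z3, Z4, Z5, Z6, Z7}); total cost 2 + 8 = 10.
No covering selection has total cost below 10.

10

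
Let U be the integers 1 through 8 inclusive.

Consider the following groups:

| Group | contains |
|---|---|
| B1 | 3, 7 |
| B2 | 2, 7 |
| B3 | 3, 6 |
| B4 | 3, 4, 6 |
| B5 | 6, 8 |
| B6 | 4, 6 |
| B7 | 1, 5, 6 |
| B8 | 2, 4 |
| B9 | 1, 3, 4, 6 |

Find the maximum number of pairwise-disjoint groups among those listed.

B1, B5, B8 are pairwise disjoint (B1={3,7}; B5={6,8}; B8={2,4}).
Every remaining group overlaps one of these, and no 4 of the listed groups are pairwise disjoint, so 3 is the maximum.

3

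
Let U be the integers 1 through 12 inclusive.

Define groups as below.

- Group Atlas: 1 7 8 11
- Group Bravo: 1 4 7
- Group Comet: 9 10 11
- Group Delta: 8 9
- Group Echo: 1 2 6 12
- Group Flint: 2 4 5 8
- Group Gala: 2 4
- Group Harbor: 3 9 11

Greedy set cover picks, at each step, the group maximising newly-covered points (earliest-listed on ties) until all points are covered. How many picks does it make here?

Greedy: pick Atlas (covers 4 new) → pick Echo (covers 3 new) → pick Comet (covers 2 new) → pick Flint (covers 2 new) → pick Harbor (covers 1 new). Total picks: 5.

5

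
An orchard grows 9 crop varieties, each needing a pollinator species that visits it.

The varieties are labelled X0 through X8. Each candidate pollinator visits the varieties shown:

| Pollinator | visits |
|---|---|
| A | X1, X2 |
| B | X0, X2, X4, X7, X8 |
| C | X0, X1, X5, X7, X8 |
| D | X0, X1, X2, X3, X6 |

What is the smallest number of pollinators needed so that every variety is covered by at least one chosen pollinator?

3

B and C and D together: B ∪ C ∪ D = {X0, X1, X2, X3, X4, X5, X6, X7, X8} — every variety is covered.
Only D contains X3, so D is forced; the remaining 4 varieties need at least 2 more pollinators (each remaining pollinator adds at most 3) — so at least 3 pollinators are needed, and 3 is optimal.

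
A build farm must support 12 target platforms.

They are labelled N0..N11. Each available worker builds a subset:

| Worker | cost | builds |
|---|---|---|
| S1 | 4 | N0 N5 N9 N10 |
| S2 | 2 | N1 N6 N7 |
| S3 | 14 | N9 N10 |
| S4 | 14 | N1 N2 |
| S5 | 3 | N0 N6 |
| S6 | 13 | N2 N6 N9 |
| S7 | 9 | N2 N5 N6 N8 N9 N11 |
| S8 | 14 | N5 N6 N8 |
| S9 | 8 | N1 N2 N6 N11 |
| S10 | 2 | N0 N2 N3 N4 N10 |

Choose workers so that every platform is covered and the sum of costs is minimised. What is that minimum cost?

13

S2, S7, S10 together cover every platform (S2 ∪ S7 ∪ S10 = {N0, N1, N2, N3, N4, N5, N6, N7, N8, N9, N10, N11}); total cost 2 + 9 + 2 = 13.
The greedy pick S10, S2, S1, S7 costs 17; no covering selection beats 13.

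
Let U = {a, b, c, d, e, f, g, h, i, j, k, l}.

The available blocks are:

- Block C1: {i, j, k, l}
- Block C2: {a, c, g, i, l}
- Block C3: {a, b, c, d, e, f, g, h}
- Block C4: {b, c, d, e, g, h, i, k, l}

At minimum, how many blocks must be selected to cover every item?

2

C1 and C3 together: C1 ∪ C3 = {a, b, c, d, e, f, g, h, i, j, k, l} — every item is covered.
No single block has all 12 items (the largest, C4, has 9), so 2 is optimal.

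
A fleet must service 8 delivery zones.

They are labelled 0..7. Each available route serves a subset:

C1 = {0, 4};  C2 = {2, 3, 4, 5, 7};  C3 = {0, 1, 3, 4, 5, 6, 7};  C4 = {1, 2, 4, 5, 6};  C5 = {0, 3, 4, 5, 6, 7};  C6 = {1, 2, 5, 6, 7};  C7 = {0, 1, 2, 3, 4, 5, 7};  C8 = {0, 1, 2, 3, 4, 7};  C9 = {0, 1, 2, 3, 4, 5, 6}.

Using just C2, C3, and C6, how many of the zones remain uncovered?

Union of C2, C3, C6 = {0, 1, 2, 3, 4, 5, 6, 7} — that's every zone, so 0 are uncovered.

0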